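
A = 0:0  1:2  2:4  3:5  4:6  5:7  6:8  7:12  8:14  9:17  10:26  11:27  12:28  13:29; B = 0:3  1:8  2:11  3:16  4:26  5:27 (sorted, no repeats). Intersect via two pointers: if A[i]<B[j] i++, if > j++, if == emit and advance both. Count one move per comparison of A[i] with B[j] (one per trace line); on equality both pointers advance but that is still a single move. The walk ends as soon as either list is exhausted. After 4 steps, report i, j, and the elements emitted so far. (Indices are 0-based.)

i=3, j=1, emitted=[]

i=0 j=0: 0<3, i++
i=1 j=0: 2<3, i++
i=2 j=0: 4>3, j++
i=2 j=1: 4<8, i++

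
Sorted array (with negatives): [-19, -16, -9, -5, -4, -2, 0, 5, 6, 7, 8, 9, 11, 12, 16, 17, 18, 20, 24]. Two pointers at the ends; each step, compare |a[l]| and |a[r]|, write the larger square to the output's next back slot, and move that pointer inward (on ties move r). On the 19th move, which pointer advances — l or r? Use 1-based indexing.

[1,19] |-19|<=|24| out[19]=576 → r--
[1,18] |-19|<=|20| out[18]=400 → r--
[1,17] |-19|>|18| out[17]=361 → l++
[2,17] |-16|<=|18| out[16]=324 → r--
[2,16] |-16|<=|17| out[15]=289 → r--
[2,15] |-16|<=|16| out[14]=256 → r--
[2,14] |-16|>|12| out[13]=256 → l++
[3,14] |-9|<=|12| out[12]=144 → r--
[3,13] |-9|<=|11| out[11]=121 → r--
[3,12] |-9|<=|9| out[10]=81 → r--
[3,11] |-9|>|8| out[9]=81 → l++
[4,11] |-5|<=|8| out[8]=64 → r--
[4,10] |-5|<=|7| out[7]=49 → r--
[4,9] |-5|<=|6| out[6]=36 → r--
[4,8] |-5|<=|5| out[5]=25 → r--
[4,7] |-5|>|0| out[4]=25 → l++
[5,7] |-4|>|0| out[3]=16 → l++
[6,7] |-2|>|0| out[2]=4 → l++
[7,7] |0|<=|0| out[1]=0 → r--

r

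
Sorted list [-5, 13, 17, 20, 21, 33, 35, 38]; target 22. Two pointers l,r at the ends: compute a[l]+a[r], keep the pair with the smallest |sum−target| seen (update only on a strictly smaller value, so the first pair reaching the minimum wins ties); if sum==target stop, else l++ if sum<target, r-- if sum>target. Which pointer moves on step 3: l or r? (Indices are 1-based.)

r

l=1 r=8: -5+38=33 d=11 *, r--
l=1 r=7: -5+35=30 d=8 *, r--
l=1 r=6: -5+33=28 d=6 *, r--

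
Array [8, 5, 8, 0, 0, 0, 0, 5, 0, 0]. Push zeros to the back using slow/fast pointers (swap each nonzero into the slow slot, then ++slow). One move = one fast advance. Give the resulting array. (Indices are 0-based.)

slow=0 fast=0: a[fast]=8≠0 swap→a[0]=8, slow++,fast++
slow=1 fast=1: a[fast]=5≠0 swap→a[1]=5, slow++,fast++
slow=2 fast=2: a[fast]=8≠0 swap→a[2]=8, slow++,fast++
slow=3 fast=3: a[fast]=0, fast++
slow=3 fast=4: a[fast]=0, fast++
slow=3 fast=5: a[fast]=0, fast++
slow=3 fast=6: a[fast]=0, fast++
slow=3 fast=7: a[fast]=5≠0 swap→a[3]=5, slow++,fast++
slow=4 fast=8: a[fast]=0, fast++
slow=4 fast=9: a[fast]=0, fast++

[8, 5, 8, 5, 0, 0, 0, 0, 0, 0]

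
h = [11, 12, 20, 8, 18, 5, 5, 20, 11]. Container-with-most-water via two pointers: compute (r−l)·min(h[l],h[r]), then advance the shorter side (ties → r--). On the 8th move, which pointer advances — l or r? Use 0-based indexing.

l=0 r=8: min(11,11)*8=88 best=88 *, r--
l=0 r=7: min(11,20)*7=77 best=88, l++
l=1 r=7: min(12,20)*6=72 best=88, l++
l=2 r=7: min(20,20)*5=100 best=100 *, r--
l=2 r=6: min(20,5)*4=20 best=100, r--
l=2 r=5: min(20,5)*3=15 best=100, r--
l=2 r=4: min(20,18)*2=36 best=100, r--
l=2 r=3: min(20,8)*1=8 best=100, r--

r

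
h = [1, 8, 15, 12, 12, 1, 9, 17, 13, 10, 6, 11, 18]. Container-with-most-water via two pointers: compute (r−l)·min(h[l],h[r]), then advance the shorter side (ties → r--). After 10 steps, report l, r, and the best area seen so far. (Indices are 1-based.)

[1,13] min(1,18)*12=12 best=12 * → l++
[2,13] min(8,18)*11=88 best=88 * → l++
[3,13] min(15,18)*10=150 best=150 * → l++
[4,13] min(12,18)*9=108 best=150 → l++
[5,13] min(12,18)*8=96 best=150 → l++
[6,13] min(1,18)*7=7 best=150 → l++
[7,13] min(9,18)*6=54 best=150 → l++
[8,13] min(17,18)*5=85 best=150 → l++
[9,13] min(13,18)*4=52 best=150 → l++
[10,13] min(10,18)*3=30 best=150 → l++

l=11, r=13, best area=150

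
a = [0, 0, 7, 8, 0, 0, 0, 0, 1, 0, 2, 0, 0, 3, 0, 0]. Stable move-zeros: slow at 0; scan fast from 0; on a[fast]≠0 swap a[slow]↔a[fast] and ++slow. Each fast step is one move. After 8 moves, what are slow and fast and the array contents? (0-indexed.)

slow=0 fast=0: a[fast]=0, fast++
slow=0 fast=1: a[fast]=0, fast++
slow=0 fast=2: a[fast]=7≠0 swap→a[0]=7, slow++,fast++
slow=1 fast=3: a[fast]=8≠0 swap→a[1]=8, slow++,fast++
slow=2 fast=4: a[fast]=0, fast++
slow=2 fast=5: a[fast]=0, fast++
slow=2 fast=6: a[fast]=0, fast++
slow=2 fast=7: a[fast]=0, fast++

slow=2, fast=8, a=[7, 8, 0, 0, 0, 0, 0, 0, 1, 0, 2, 0, 0, 3, 0, 0]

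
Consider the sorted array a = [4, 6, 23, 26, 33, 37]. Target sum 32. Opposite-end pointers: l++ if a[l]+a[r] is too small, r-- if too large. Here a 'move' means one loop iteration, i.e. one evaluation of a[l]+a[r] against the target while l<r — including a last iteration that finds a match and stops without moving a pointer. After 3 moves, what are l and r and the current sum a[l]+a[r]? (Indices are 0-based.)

l=1, r=3, sum=32

l=0 r=5: 4+37=41 >32, r--
l=0 r=4: 4+33=37 >32, r--
l=0 r=3: 4+26=30 <32, l++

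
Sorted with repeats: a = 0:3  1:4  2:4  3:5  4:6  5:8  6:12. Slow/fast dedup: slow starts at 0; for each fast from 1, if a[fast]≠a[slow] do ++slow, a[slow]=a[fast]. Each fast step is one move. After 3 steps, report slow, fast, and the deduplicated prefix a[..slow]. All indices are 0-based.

slow=0 fast=1: a[fast]=4≠a[slow]=3 write a[1]=4, slow++,fast++
slow=1 fast=2: a[fast]=4=a[slow] dup, fast++
slow=1 fast=3: a[fast]=5≠a[slow]=4 write a[2]=5, slow++,fast++

slow=2, fast=4, prefix=[3, 4, 5]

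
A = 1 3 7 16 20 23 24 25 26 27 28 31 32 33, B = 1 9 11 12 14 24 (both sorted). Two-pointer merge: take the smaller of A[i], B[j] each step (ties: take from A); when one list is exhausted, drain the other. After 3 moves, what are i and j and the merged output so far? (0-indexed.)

i=2, j=1, merged so far=[1, 1, 3]

[i=0,j=0] A[i]=1<=B[j]=1 take 1 → i++
[i=1,j=0] A[i]=3>B[j]=1 take 1 → j++
[i=1,j=1] A[i]=3<=B[j]=9 take 3 → i++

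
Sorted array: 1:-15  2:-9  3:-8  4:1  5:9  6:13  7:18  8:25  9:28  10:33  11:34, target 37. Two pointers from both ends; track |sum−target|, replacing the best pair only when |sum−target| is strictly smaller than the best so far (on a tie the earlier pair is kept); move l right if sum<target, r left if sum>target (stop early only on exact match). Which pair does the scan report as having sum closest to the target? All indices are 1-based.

[1,11] -15+34=19 d=18 * → l++
[2,11] -9+34=25 d=12 * → l++
[3,11] -8+34=26 d=11 * → l++
[4,11] 1+34=35 d=2 * → l++
[5,11] 9+34=43 d=6 → r--
[5,10] 9+33=42 d=5 → r--
[5,9] 9+28=37 d=0 * → stop

pair (9, 28) with sum 37 (|Δ|=0)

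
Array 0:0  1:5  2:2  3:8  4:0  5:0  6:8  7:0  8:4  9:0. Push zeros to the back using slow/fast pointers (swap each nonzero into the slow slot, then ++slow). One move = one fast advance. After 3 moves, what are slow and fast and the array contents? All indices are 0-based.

slow=2, fast=3, a=[5, 2, 0, 8, 0, 0, 8, 0, 4, 0]

(s=0,f=0) a[fast]=0 → fast++
(s=0,f=1) a[fast]=5≠0 swap→a[0]=5 → slow++,fast++
(s=1,f=2) a[fast]=2≠0 swap→a[1]=2 → slow++,fast++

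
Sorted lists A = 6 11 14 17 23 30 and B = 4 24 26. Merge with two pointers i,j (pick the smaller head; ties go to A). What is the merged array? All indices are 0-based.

[4, 6, 11, 14, 17, 23, 24, 26, 30]

[i=0,j=0] A[i]=6>B[j]=4 take 4 → j++
[i=0,j=1] A[i]=6<=B[j]=24 take 6 → i++
[i=1,j=1] A[i]=11<=B[j]=24 take 11 → i++
[i=2,j=1] A[i]=14<=B[j]=24 take 14 → i++
[i=3,j=1] A[i]=17<=B[j]=24 take 17 → i++
[i=4,j=1] A[i]=23<=B[j]=24 take 23 → i++
[i=5,j=1] A[i]=30>B[j]=24 take 24 → j++
[i=5,j=2] A[i]=30>B[j]=26 take 26 → j++
[i=5,j=3] B done, take A[i]=30 → i++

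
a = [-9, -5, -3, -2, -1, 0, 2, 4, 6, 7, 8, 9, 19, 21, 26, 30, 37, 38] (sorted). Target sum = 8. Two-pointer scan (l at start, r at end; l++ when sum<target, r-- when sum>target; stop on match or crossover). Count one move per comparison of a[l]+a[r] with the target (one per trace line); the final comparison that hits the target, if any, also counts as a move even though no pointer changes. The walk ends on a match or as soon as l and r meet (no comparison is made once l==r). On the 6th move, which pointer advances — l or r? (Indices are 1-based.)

r

[1,18] -9+38=29 >8 → r--
[1,17] -9+37=28 >8 → r--
[1,16] -9+30=21 >8 → r--
[1,15] -9+26=17 >8 → r--
[1,14] -9+21=12 >8 → r--
[1,13] -9+19=10 >8 → r--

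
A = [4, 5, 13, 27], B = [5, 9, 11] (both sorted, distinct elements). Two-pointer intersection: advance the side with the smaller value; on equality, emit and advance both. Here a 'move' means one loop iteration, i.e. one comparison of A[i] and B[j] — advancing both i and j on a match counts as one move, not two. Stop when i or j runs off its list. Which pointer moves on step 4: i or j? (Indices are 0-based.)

[i=0,j=0] 4<5 → i++
[i=1,j=0] 5==5 emit → i++,j++
[i=2,j=1] 13>9 → j++
[i=2,j=2] 13>11 → j++

j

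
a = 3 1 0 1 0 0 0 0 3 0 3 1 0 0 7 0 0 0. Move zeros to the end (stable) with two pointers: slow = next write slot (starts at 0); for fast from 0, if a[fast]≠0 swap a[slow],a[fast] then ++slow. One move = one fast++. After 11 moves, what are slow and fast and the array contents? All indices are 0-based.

slow=5, fast=11, a=[3, 1, 1, 3, 3, 0, 0, 0, 0, 0, 0, 1, 0, 0, 7, 0, 0, 0]

slow=0 fast=0: a[fast]=3≠0 swap→a[0]=3, slow++,fast++
slow=1 fast=1: a[fast]=1≠0 swap→a[1]=1, slow++,fast++
slow=2 fast=2: a[fast]=0, fast++
slow=2 fast=3: a[fast]=1≠0 swap→a[2]=1, slow++,fast++
slow=3 fast=4: a[fast]=0, fast++
slow=3 fast=5: a[fast]=0, fast++
slow=3 fast=6: a[fast]=0, fast++
slow=3 fast=7: a[fast]=0, fast++
slow=3 fast=8: a[fast]=3≠0 swap→a[3]=3, slow++,fast++
slow=4 fast=9: a[fast]=0, fast++
slow=4 fast=10: a[fast]=3≠0 swap→a[4]=3, slow++,fast++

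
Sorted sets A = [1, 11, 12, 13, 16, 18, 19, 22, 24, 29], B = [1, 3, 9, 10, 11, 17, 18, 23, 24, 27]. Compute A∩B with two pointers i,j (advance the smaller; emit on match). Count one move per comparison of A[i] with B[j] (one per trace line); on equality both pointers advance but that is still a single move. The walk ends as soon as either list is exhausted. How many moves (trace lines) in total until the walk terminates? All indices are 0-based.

15 moves

i=0 j=0: 1==1 emit, i++,j++
i=1 j=1: 11>3, j++
i=1 j=2: 11>9, j++
i=1 j=3: 11>10, j++
i=1 j=4: 11==11 emit, i++,j++
i=2 j=5: 12<17, i++
i=3 j=5: 13<17, i++
i=4 j=5: 16<17, i++
i=5 j=5: 18>17, j++
i=5 j=6: 18==18 emit, i++,j++
i=6 j=7: 19<23, i++
i=7 j=7: 22<23, i++
i=8 j=7: 24>23, j++
i=8 j=8: 24==24 emit, i++,j++
i=9 j=9: 29>27, j++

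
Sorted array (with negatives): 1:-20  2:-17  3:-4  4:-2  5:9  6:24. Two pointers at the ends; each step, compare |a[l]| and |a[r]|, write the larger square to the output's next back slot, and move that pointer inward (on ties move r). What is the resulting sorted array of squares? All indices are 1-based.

[4, 16, 81, 289, 400, 576]

[1,6] |-20|<=|24| out[6]=576 → r--
[1,5] |-20|>|9| out[5]=400 → l++
[2,5] |-17|>|9| out[4]=289 → l++
[3,5] |-4|<=|9| out[3]=81 → r--
[3,4] |-4|>|-2| out[2]=16 → l++
[4,4] |-2|<=|-2| out[1]=4 → r--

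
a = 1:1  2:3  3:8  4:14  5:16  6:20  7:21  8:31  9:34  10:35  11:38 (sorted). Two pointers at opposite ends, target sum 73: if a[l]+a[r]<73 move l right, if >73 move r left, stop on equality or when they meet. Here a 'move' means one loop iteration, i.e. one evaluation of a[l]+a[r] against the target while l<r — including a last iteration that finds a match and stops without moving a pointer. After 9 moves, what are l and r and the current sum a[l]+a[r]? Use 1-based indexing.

[1,11] 1+38=39 <73 → l++
[2,11] 3+38=41 <73 → l++
[3,11] 8+38=46 <73 → l++
[4,11] 14+38=52 <73 → l++
[5,11] 16+38=54 <73 → l++
[6,11] 20+38=58 <73 → l++
[7,11] 21+38=59 <73 → l++
[8,11] 31+38=69 <73 → l++
[9,11] 34+38=72 <73 → l++

l=10, r=11, sum=73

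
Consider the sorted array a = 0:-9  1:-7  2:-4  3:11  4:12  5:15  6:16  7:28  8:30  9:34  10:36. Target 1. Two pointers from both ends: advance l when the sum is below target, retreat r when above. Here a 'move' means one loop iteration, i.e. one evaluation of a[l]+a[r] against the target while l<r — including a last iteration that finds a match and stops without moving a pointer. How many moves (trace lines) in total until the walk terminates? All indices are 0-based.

l=0 r=10: -9+36=27 >1, r--
l=0 r=9: -9+34=25 >1, r--
l=0 r=8: -9+30=21 >1, r--
l=0 r=7: -9+28=19 >1, r--
l=0 r=6: -9+16=7 >1, r--
l=0 r=5: -9+15=6 >1, r--
l=0 r=4: -9+12=3 >1, r--
l=0 r=3: -9+11=2 >1, r--
l=0 r=2: -9+-4=-13 <1, l++
l=1 r=2: -7+-4=-11 <1, l++

10 moves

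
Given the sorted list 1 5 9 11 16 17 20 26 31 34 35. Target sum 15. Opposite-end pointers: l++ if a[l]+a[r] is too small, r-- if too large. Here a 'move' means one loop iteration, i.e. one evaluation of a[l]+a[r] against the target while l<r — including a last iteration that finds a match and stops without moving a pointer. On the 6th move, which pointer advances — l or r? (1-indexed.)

l=1 r=11: 1+35=36 >15, r--
l=1 r=10: 1+34=35 >15, r--
l=1 r=9: 1+31=32 >15, r--
l=1 r=8: 1+26=27 >15, r--
l=1 r=7: 1+20=21 >15, r--
l=1 r=6: 1+17=18 >15, r--

r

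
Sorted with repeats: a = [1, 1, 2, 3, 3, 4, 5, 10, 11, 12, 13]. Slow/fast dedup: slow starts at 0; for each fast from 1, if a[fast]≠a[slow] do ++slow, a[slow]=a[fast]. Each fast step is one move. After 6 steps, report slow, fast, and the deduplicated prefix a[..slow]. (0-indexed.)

slow=0 fast=1: a[fast]=1=a[slow] dup, fast++
slow=0 fast=2: a[fast]=2≠a[slow]=1 write a[1]=2, slow++,fast++
slow=1 fast=3: a[fast]=3≠a[slow]=2 write a[2]=3, slow++,fast++
slow=2 fast=4: a[fast]=3=a[slow] dup, fast++
slow=2 fast=5: a[fast]=4≠a[slow]=3 write a[3]=4, slow++,fast++
slow=3 fast=6: a[fast]=5≠a[slow]=4 write a[4]=5, slow++,fast++

slow=4, fast=7, prefix=[1, 2, 3, 4, 5]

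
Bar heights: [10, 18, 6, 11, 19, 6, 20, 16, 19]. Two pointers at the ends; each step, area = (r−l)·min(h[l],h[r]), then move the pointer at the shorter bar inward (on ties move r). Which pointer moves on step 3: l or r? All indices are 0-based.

l

[0,8] min(10,19)*8=80 best=80 * → l++
[1,8] min(18,19)*7=126 best=126 * → l++
[2,8] min(6,19)*6=36 best=126 → l++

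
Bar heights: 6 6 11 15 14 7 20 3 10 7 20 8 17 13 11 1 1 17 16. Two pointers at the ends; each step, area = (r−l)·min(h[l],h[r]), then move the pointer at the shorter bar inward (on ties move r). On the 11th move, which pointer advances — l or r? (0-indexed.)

r

l=0 r=18: min(6,16)*18=108 best=108 *, l++
l=1 r=18: min(6,16)*17=102 best=108, l++
l=2 r=18: min(11,16)*16=176 best=176 *, l++
l=3 r=18: min(15,16)*15=225 best=225 *, l++
l=4 r=18: min(14,16)*14=196 best=225, l++
l=5 r=18: min(7,16)*13=91 best=225, l++
l=6 r=18: min(20,16)*12=192 best=225, r--
l=6 r=17: min(20,17)*11=187 best=225, r--
l=6 r=16: min(20,1)*10=10 best=225, r--
l=6 r=15: min(20,1)*9=9 best=225, r--
l=6 r=14: min(20,11)*8=88 best=225, r--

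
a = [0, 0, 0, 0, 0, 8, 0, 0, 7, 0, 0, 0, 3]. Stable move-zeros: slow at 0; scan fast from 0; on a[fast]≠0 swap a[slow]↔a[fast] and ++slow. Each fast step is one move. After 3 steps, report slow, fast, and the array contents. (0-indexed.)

slow=0, fast=3, a=[0, 0, 0, 0, 0, 8, 0, 0, 7, 0, 0, 0, 3]

slow=0 fast=0: a[fast]=0, fast++
slow=0 fast=1: a[fast]=0, fast++
slow=0 fast=2: a[fast]=0, fast++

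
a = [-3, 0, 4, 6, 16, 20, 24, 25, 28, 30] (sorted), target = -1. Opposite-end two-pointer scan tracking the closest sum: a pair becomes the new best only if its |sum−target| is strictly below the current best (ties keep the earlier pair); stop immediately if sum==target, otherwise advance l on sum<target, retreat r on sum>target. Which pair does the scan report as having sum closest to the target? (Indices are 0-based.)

pair (-3, 4) with sum 1 (|Δ|=2)

[0,9] -3+30=27 d=28 * → r--
[0,8] -3+28=25 d=26 * → r--
[0,7] -3+25=22 d=23 * → r--
[0,6] -3+24=21 d=22 * → r--
[0,5] -3+20=17 d=18 * → r--
[0,4] -3+16=13 d=14 * → r--
[0,3] -3+6=3 d=4 * → r--
[0,2] -3+4=1 d=2 * → r--
[0,1] -3+0=-3 d=2 → l++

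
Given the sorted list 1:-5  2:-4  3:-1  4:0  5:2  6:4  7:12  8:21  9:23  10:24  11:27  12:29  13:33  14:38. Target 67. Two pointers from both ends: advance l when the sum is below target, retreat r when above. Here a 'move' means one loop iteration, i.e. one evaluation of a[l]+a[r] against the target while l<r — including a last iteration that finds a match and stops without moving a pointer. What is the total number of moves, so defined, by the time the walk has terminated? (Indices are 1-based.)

12 moves

l=1 r=14: -5+38=33 <67, l++
l=2 r=14: -4+38=34 <67, l++
l=3 r=14: -1+38=37 <67, l++
l=4 r=14: 0+38=38 <67, l++
l=5 r=14: 2+38=40 <67, l++
l=6 r=14: 4+38=42 <67, l++
l=7 r=14: 12+38=50 <67, l++
l=8 r=14: 21+38=59 <67, l++
l=9 r=14: 23+38=61 <67, l++
l=10 r=14: 24+38=62 <67, l++
l=11 r=14: 27+38=65 <67, l++
l=12 r=14: 29+38=67, found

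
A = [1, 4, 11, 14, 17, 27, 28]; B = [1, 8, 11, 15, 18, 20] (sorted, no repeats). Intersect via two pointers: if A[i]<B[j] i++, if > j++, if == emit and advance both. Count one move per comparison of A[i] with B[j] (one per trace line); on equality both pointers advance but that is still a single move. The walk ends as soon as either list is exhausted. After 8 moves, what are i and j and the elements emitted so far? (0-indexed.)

i=0 j=0: 1==1 emit, i++,j++
i=1 j=1: 4<8, i++
i=2 j=1: 11>8, j++
i=2 j=2: 11==11 emit, i++,j++
i=3 j=3: 14<15, i++
i=4 j=3: 17>15, j++
i=4 j=4: 17<18, i++
i=5 j=4: 27>18, j++

i=5, j=5, emitted=[1, 11]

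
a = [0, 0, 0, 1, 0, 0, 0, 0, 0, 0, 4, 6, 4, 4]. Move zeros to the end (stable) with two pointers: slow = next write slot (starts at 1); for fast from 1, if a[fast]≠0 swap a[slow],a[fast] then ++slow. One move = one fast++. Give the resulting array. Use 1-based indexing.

slow=1 fast=1: a[fast]=0, fast++
slow=1 fast=2: a[fast]=0, fast++
slow=1 fast=3: a[fast]=0, fast++
slow=1 fast=4: a[fast]=1≠0 swap→a[1]=1, slow++,fast++
slow=2 fast=5: a[fast]=0, fast++
slow=2 fast=6: a[fast]=0, fast++
slow=2 fast=7: a[fast]=0, fast++
slow=2 fast=8: a[fast]=0, fast++
slow=2 fast=9: a[fast]=0, fast++
slow=2 fast=10: a[fast]=0, fast++
slow=2 fast=11: a[fast]=4≠0 swap→a[2]=4, slow++,fast++
slow=3 fast=12: a[fast]=6≠0 swap→a[3]=6, slow++,fast++
slow=4 fast=13: a[fast]=4≠0 swap→a[4]=4, slow++,fast++
slow=5 fast=14: a[fast]=4≠0 swap→a[5]=4, slow++,fast++

[1, 4, 6, 4, 4, 0, 0, 0, 0, 0, 0, 0, 0, 0]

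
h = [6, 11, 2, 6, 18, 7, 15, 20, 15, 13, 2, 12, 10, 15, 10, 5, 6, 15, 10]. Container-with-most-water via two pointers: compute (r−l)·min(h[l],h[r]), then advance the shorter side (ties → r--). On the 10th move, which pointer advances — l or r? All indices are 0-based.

r

[0,18] min(6,10)*18=108 best=108 * → l++
[1,18] min(11,10)*17=170 best=170 * → r--
[1,17] min(11,15)*16=176 best=176 * → l++
[2,17] min(2,15)*15=30 best=176 → l++
[3,17] min(6,15)*14=84 best=176 → l++
[4,17] min(18,15)*13=195 best=195 * → r--
[4,16] min(18,6)*12=72 best=195 → r--
[4,15] min(18,5)*11=55 best=195 → r--
[4,14] min(18,10)*10=100 best=195 → r--
[4,13] min(18,15)*9=135 best=195 → r--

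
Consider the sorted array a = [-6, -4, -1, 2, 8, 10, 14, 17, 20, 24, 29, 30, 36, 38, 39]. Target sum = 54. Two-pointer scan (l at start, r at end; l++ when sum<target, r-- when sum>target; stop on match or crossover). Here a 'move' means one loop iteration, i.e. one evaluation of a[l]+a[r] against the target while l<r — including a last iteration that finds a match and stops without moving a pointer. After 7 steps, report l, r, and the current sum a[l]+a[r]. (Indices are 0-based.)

l=7, r=14, sum=56

[0,14] -6+39=33 <54 → l++
[1,14] -4+39=35 <54 → l++
[2,14] -1+39=38 <54 → l++
[3,14] 2+39=41 <54 → l++
[4,14] 8+39=47 <54 → l++
[5,14] 10+39=49 <54 → l++
[6,14] 14+39=53 <54 → l++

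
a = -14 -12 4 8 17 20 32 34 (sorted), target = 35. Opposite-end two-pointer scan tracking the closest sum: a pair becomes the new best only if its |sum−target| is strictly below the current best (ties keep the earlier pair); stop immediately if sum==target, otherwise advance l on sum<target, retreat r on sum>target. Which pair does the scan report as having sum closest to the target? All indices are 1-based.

pair (4, 32) with sum 36 (|Δ|=1)

[1,8] -14+34=20 d=15 * → l++
[2,8] -12+34=22 d=13 * → l++
[3,8] 4+34=38 d=3 * → r--
[3,7] 4+32=36 d=1 * → r--
[3,6] 4+20=24 d=11 → l++
[4,6] 8+20=28 d=7 → l++
[5,6] 17+20=37 d=2 → r--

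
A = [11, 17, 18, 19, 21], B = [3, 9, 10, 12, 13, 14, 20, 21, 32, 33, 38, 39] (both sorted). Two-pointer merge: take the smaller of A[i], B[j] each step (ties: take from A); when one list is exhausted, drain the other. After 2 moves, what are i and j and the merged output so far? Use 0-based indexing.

i=0, j=2, merged so far=[3, 9]

i=0 j=0: A[i]=11>B[j]=3 take 3, j++
i=0 j=1: A[i]=11>B[j]=9 take 9, j++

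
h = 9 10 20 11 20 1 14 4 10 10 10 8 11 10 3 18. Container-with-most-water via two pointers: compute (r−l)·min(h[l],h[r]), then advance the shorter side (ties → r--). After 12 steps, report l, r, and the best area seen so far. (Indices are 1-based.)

l=3, r=6, best area=234

[1,16] min(9,18)*15=135 best=135 * → l++
[2,16] min(10,18)*14=140 best=140 * → l++
[3,16] min(20,18)*13=234 best=234 * → r--
[3,15] min(20,3)*12=36 best=234 → r--
[3,14] min(20,10)*11=110 best=234 → r--
[3,13] min(20,11)*10=110 best=234 → r--
[3,12] min(20,8)*9=72 best=234 → r--
[3,11] min(20,10)*8=80 best=234 → r--
[3,10] min(20,10)*7=70 best=234 → r--
[3,9] min(20,10)*6=60 best=234 → r--
[3,8] min(20,4)*5=20 best=234 → r--
[3,7] min(20,14)*4=56 best=234 → r--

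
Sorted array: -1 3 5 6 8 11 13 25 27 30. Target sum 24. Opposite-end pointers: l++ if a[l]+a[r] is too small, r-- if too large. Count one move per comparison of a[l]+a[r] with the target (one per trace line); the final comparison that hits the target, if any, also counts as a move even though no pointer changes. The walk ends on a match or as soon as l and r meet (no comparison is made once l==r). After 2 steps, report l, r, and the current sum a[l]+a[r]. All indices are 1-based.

[1,10] -1+30=29 >24 → r--
[1,9] -1+27=26 >24 → r--

l=1, r=8, sum=24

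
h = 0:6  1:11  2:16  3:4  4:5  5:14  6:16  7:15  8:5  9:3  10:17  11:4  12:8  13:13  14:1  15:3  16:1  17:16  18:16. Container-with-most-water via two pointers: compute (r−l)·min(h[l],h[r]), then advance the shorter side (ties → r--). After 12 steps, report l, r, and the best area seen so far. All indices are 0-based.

[0,18] min(6,16)*18=108 best=108 * → l++
[1,18] min(11,16)*17=187 best=187 * → l++
[2,18] min(16,16)*16=256 best=256 * → r--
[2,17] min(16,16)*15=240 best=256 → r--
[2,16] min(16,1)*14=14 best=256 → r--
[2,15] min(16,3)*13=39 best=256 → r--
[2,14] min(16,1)*12=12 best=256 → r--
[2,13] min(16,13)*11=143 best=256 → r--
[2,12] min(16,8)*10=80 best=256 → r--
[2,11] min(16,4)*9=36 best=256 → r--
[2,10] min(16,17)*8=128 best=256 → l++
[3,10] min(4,17)*7=28 best=256 → l++

l=4, r=10, best area=256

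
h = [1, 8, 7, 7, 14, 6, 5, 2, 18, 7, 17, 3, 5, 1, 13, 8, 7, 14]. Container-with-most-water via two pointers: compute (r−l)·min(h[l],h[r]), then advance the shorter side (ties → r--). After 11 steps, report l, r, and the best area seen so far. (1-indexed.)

l=5, r=11, best area=182

l=1 r=18: min(1,14)*17=17 best=17 *, l++
l=2 r=18: min(8,14)*16=128 best=128 *, l++
l=3 r=18: min(7,14)*15=105 best=128, l++
l=4 r=18: min(7,14)*14=98 best=128, l++
l=5 r=18: min(14,14)*13=182 best=182 *, r--
l=5 r=17: min(14,7)*12=84 best=182, r--
l=5 r=16: min(14,8)*11=88 best=182, r--
l=5 r=15: min(14,13)*10=130 best=182, r--
l=5 r=14: min(14,1)*9=9 best=182, r--
l=5 r=13: min(14,5)*8=40 best=182, r--
l=5 r=12: min(14,3)*7=21 best=182, r--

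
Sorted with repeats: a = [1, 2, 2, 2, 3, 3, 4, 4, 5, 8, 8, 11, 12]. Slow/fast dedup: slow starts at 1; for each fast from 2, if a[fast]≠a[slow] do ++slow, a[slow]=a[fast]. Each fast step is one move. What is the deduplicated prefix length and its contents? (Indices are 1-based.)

length 8; prefix = [1, 2, 3, 4, 5, 8, 11, 12]

(s=1,f=2) a[fast]=2≠a[slow]=1 write a[2]=2 → slow++,fast++
(s=2,f=3) a[fast]=2=a[slow] dup → fast++
(s=2,f=4) a[fast]=2=a[slow] dup → fast++
(s=2,f=5) a[fast]=3≠a[slow]=2 write a[3]=3 → slow++,fast++
(s=3,f=6) a[fast]=3=a[slow] dup → fast++
(s=3,f=7) a[fast]=4≠a[slow]=3 write a[4]=4 → slow++,fast++
(s=4,f=8) a[fast]=4=a[slow] dup → fast++
(s=4,f=9) a[fast]=5≠a[slow]=4 write a[5]=5 → slow++,fast++
(s=5,f=10) a[fast]=8≠a[slow]=5 write a[6]=8 → slow++,fast++
(s=6,f=11) a[fast]=8=a[slow] dup → fast++
(s=6,f=12) a[fast]=11≠a[slow]=8 write a[7]=11 → slow++,fast++
(s=7,f=13) a[fast]=12≠a[slow]=11 write a[8]=12 → slow++,fast++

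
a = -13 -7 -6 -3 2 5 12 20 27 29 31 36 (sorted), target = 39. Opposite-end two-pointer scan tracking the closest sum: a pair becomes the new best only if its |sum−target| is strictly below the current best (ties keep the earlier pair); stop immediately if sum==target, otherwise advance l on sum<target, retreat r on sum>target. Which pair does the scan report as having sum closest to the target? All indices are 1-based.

pair (12, 27) with sum 39 (|Δ|=0)

[1,12] -13+36=23 d=16 * → l++
[2,12] -7+36=29 d=10 * → l++
[3,12] -6+36=30 d=9 * → l++
[4,12] -3+36=33 d=6 * → l++
[5,12] 2+36=38 d=1 * → l++
[6,12] 5+36=41 d=2 → r--
[6,11] 5+31=36 d=3 → l++
[7,11] 12+31=43 d=4 → r--
[7,10] 12+29=41 d=2 → r--
[7,9] 12+27=39 d=0 * → stop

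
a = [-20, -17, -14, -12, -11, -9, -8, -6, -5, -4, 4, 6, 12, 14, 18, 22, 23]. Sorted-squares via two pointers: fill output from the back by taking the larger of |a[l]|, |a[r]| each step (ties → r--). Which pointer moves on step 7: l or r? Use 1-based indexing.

l

[1,17] |-20|<=|23| out[17]=529 → r--
[1,16] |-20|<=|22| out[16]=484 → r--
[1,15] |-20|>|18| out[15]=400 → l++
[2,15] |-17|<=|18| out[14]=324 → r--
[2,14] |-17|>|14| out[13]=289 → l++
[3,14] |-14|<=|14| out[12]=196 → r--
[3,13] |-14|>|12| out[11]=196 → l++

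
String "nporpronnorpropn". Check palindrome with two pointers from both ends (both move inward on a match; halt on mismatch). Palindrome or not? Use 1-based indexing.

palindrome

[1,16] 'n'=='n' → l++,r--
[2,15] 'p'=='p' → l++,r--
[3,14] 'o'=='o' → l++,r--
[4,13] 'r'=='r' → l++,r--
[5,12] 'p'=='p' → l++,r--
[6,11] 'r'=='r' → l++,r--
[7,10] 'o'=='o' → l++,r--
[8,9] 'n'=='n' → l++,r--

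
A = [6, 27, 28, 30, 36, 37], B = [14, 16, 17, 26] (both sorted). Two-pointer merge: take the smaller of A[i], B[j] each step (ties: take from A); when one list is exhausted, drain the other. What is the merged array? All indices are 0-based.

[6, 14, 16, 17, 26, 27, 28, 30, 36, 37]

[i=0,j=0] A[i]=6<=B[j]=14 take 6 → i++
[i=1,j=0] A[i]=27>B[j]=14 take 14 → j++
[i=1,j=1] A[i]=27>B[j]=16 take 16 → j++
[i=1,j=2] A[i]=27>B[j]=17 take 17 → j++
[i=1,j=3] A[i]=27>B[j]=26 take 26 → j++
[i=1,j=4] B done, take A[i]=27 → i++
[i=2,j=4] B done, take A[i]=28 → i++
[i=3,j=4] B done, take A[i]=30 → i++
[i=4,j=4] B done, take A[i]=36 → i++
[i=5,j=4] B done, take A[i]=37 → i++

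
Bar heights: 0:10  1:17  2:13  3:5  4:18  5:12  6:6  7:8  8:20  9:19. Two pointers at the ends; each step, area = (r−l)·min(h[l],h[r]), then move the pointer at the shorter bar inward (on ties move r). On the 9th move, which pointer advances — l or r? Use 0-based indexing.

r

l=0 r=9: min(10,19)*9=90 best=90 *, l++
l=1 r=9: min(17,19)*8=136 best=136 *, l++
l=2 r=9: min(13,19)*7=91 best=136, l++
l=3 r=9: min(5,19)*6=30 best=136, l++
l=4 r=9: min(18,19)*5=90 best=136, l++
l=5 r=9: min(12,19)*4=48 best=136, l++
l=6 r=9: min(6,19)*3=18 best=136, l++
l=7 r=9: min(8,19)*2=16 best=136, l++
l=8 r=9: min(20,19)*1=19 best=136, r--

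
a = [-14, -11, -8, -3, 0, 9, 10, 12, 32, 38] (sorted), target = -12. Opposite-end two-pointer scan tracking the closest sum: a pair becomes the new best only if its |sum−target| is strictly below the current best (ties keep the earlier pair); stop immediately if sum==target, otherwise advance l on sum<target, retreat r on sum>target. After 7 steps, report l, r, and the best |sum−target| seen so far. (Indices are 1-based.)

l=2, r=4, best |Δ|=1

l=1 r=10: -14+38=24 d=36 *, r--
l=1 r=9: -14+32=18 d=30 *, r--
l=1 r=8: -14+12=-2 d=10 *, r--
l=1 r=7: -14+10=-4 d=8 *, r--
l=1 r=6: -14+9=-5 d=7 *, r--
l=1 r=5: -14+0=-14 d=2 *, l++
l=2 r=5: -11+0=-11 d=1 *, r--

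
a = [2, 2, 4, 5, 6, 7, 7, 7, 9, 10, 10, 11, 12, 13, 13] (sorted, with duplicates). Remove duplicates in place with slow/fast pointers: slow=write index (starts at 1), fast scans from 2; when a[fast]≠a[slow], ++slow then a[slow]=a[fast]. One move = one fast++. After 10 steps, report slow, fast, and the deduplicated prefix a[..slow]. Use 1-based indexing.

(s=1,f=2) a[fast]=2=a[slow] dup → fast++
(s=1,f=3) a[fast]=4≠a[slow]=2 write a[2]=4 → slow++,fast++
(s=2,f=4) a[fast]=5≠a[slow]=4 write a[3]=5 → slow++,fast++
(s=3,f=5) a[fast]=6≠a[slow]=5 write a[4]=6 → slow++,fast++
(s=4,f=6) a[fast]=7≠a[slow]=6 write a[5]=7 → slow++,fast++
(s=5,f=7) a[fast]=7=a[slow] dup → fast++
(s=5,f=8) a[fast]=7=a[slow] dup → fast++
(s=5,f=9) a[fast]=9≠a[slow]=7 write a[6]=9 → slow++,fast++
(s=6,f=10) a[fast]=10≠a[slow]=9 write a[7]=10 → slow++,fast++
(s=7,f=11) a[fast]=10=a[slow] dup → fast++

slow=7, fast=12, prefix=[2, 4, 5, 6, 7, 9, 10]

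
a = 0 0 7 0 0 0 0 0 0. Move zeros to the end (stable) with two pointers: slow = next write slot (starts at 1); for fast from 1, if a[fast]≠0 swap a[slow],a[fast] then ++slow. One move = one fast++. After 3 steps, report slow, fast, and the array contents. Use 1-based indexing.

slow=2, fast=4, a=[7, 0, 0, 0, 0, 0, 0, 0, 0]

slow=1 fast=1: a[fast]=0, fast++
slow=1 fast=2: a[fast]=0, fast++
slow=1 fast=3: a[fast]=7≠0 swap→a[1]=7, slow++,fast++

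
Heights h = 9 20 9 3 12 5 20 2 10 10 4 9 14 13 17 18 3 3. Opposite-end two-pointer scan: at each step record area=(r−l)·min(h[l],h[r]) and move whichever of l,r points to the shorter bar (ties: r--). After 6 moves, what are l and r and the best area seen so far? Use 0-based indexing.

l=0 r=17: min(9,3)*17=51 best=51 *, r--
l=0 r=16: min(9,3)*16=48 best=51, r--
l=0 r=15: min(9,18)*15=135 best=135 *, l++
l=1 r=15: min(20,18)*14=252 best=252 *, r--
l=1 r=14: min(20,17)*13=221 best=252, r--
l=1 r=13: min(20,13)*12=156 best=252, r--

l=1, r=12, best area=252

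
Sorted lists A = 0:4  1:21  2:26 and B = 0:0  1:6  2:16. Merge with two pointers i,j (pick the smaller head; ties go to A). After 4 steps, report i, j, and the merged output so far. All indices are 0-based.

[i=0,j=0] A[i]=4>B[j]=0 take 0 → j++
[i=0,j=1] A[i]=4<=B[j]=6 take 4 → i++
[i=1,j=1] A[i]=21>B[j]=6 take 6 → j++
[i=1,j=2] A[i]=21>B[j]=16 take 16 → j++

i=1, j=3, merged so far=[0, 4, 6, 16]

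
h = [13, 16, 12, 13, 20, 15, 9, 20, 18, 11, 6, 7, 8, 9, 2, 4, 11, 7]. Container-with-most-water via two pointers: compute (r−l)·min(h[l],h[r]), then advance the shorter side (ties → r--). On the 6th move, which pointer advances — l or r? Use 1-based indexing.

r

l=1 r=18: min(13,7)*17=119 best=119 *, r--
l=1 r=17: min(13,11)*16=176 best=176 *, r--
l=1 r=16: min(13,4)*15=60 best=176, r--
l=1 r=15: min(13,2)*14=28 best=176, r--
l=1 r=14: min(13,9)*13=117 best=176, r--
l=1 r=13: min(13,8)*12=96 best=176, r--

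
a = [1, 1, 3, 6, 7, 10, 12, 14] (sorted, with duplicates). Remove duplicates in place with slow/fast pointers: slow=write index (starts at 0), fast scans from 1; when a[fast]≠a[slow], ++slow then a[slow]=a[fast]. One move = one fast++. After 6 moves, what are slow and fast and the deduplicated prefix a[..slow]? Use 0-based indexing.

slow=5, fast=7, prefix=[1, 3, 6, 7, 10, 12]

slow=0 fast=1: a[fast]=1=a[slow] dup, fast++
slow=0 fast=2: a[fast]=3≠a[slow]=1 write a[1]=3, slow++,fast++
slow=1 fast=3: a[fast]=6≠a[slow]=3 write a[2]=6, slow++,fast++
slow=2 fast=4: a[fast]=7≠a[slow]=6 write a[3]=7, slow++,fast++
slow=3 fast=5: a[fast]=10≠a[slow]=7 write a[4]=10, slow++,fast++
slow=4 fast=6: a[fast]=12≠a[slow]=10 write a[5]=12, slow++,fast++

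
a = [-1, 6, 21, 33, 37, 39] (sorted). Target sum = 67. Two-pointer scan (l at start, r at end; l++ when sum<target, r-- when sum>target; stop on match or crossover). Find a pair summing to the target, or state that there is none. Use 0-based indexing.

no pair

l=0 r=5: -1+39=38 <67, l++
l=1 r=5: 6+39=45 <67, l++
l=2 r=5: 21+39=60 <67, l++
l=3 r=5: 33+39=72 >67, r--
l=3 r=4: 33+37=70 >67, r--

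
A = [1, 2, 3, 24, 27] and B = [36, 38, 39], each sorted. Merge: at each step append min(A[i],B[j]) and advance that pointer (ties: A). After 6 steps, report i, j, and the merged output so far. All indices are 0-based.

i=0 j=0: A[i]=1<=B[j]=36 take 1, i++
i=1 j=0: A[i]=2<=B[j]=36 take 2, i++
i=2 j=0: A[i]=3<=B[j]=36 take 3, i++
i=3 j=0: A[i]=24<=B[j]=36 take 24, i++
i=4 j=0: A[i]=27<=B[j]=36 take 27, i++
i=5 j=0: A done, take B[j]=36, j++

i=5, j=1, merged so far=[1, 2, 3, 24, 27, 36]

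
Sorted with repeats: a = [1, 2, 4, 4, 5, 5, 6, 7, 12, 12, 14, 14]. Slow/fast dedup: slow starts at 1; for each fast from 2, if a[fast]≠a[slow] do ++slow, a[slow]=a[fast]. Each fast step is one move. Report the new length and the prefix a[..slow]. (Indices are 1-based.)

(s=1,f=2) a[fast]=2≠a[slow]=1 write a[2]=2 → slow++,fast++
(s=2,f=3) a[fast]=4≠a[slow]=2 write a[3]=4 → slow++,fast++
(s=3,f=4) a[fast]=4=a[slow] dup → fast++
(s=3,f=5) a[fast]=5≠a[slow]=4 write a[4]=5 → slow++,fast++
(s=4,f=6) a[fast]=5=a[slow] dup → fast++
(s=4,f=7) a[fast]=6≠a[slow]=5 write a[5]=6 → slow++,fast++
(s=5,f=8) a[fast]=7≠a[slow]=6 write a[6]=7 → slow++,fast++
(s=6,f=9) a[fast]=12≠a[slow]=7 write a[7]=12 → slow++,fast++
(s=7,f=10) a[fast]=12=a[slow] dup → fast++
(s=7,f=11) a[fast]=14≠a[slow]=12 write a[8]=14 → slow++,fast++
(s=8,f=12) a[fast]=14=a[slow] dup → fast++

length 8; prefix = [1, 2, 4, 5, 6, 7, 12, 14]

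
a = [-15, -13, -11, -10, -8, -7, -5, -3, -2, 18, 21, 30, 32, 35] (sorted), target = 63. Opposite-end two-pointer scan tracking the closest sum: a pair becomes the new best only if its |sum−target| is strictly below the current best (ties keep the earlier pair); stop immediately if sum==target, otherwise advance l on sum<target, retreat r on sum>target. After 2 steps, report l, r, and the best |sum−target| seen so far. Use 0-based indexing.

l=2, r=13, best |Δ|=41

l=0 r=13: -15+35=20 d=43 *, l++
l=1 r=13: -13+35=22 d=41 *, l++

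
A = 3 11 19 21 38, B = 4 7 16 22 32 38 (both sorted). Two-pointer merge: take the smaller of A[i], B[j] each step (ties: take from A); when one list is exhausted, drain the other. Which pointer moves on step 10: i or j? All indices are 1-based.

i=1 j=1: A[i]=3<=B[j]=4 take 3, i++
i=2 j=1: A[i]=11>B[j]=4 take 4, j++
i=2 j=2: A[i]=11>B[j]=7 take 7, j++
i=2 j=3: A[i]=11<=B[j]=16 take 11, i++
i=3 j=3: A[i]=19>B[j]=16 take 16, j++
i=3 j=4: A[i]=19<=B[j]=22 take 19, i++
i=4 j=4: A[i]=21<=B[j]=22 take 21, i++
i=5 j=4: A[i]=38>B[j]=22 take 22, j++
i=5 j=5: A[i]=38>B[j]=32 take 32, j++
i=5 j=6: A[i]=38<=B[j]=38 take 38, i++

i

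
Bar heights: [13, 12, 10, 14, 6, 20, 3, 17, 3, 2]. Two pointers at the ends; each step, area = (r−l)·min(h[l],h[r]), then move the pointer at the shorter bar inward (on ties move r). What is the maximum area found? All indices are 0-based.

[0,9] min(13,2)*9=18 best=18 * → r--
[0,8] min(13,3)*8=24 best=24 * → r--
[0,7] min(13,17)*7=91 best=91 * → l++
[1,7] min(12,17)*6=72 best=91 → l++
[2,7] min(10,17)*5=50 best=91 → l++
[3,7] min(14,17)*4=56 best=91 → l++
[4,7] min(6,17)*3=18 best=91 → l++
[5,7] min(20,17)*2=34 best=91 → r--
[5,6] min(20,3)*1=3 best=91 → r--

max area = 91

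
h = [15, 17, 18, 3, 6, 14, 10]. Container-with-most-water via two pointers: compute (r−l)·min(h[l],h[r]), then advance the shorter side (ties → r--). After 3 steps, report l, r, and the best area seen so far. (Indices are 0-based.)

l=0 r=6: min(15,10)*6=60 best=60 *, r--
l=0 r=5: min(15,14)*5=70 best=70 *, r--
l=0 r=4: min(15,6)*4=24 best=70, r--

l=0, r=3, best area=70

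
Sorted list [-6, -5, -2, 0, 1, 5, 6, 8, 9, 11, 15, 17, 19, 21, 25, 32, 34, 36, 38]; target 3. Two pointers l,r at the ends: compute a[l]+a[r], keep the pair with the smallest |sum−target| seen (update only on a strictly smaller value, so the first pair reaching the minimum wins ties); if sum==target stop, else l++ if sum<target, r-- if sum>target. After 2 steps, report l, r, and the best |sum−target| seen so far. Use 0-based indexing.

l=0, r=16, best |Δ|=27

l=0 r=18: -6+38=32 d=29 *, r--
l=0 r=17: -6+36=30 d=27 *, r--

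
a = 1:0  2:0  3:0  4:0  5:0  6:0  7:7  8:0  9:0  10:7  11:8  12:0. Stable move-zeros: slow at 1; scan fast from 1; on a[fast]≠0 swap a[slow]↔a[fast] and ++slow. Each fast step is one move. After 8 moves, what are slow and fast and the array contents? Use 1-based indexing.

(s=1,f=1) a[fast]=0 → fast++
(s=1,f=2) a[fast]=0 → fast++
(s=1,f=3) a[fast]=0 → fast++
(s=1,f=4) a[fast]=0 → fast++
(s=1,f=5) a[fast]=0 → fast++
(s=1,f=6) a[fast]=0 → fast++
(s=1,f=7) a[fast]=7≠0 swap→a[1]=7 → slow++,fast++
(s=2,f=8) a[fast]=0 → fast++

slow=2, fast=9, a=[7, 0, 0, 0, 0, 0, 0, 0, 0, 7, 8, 0]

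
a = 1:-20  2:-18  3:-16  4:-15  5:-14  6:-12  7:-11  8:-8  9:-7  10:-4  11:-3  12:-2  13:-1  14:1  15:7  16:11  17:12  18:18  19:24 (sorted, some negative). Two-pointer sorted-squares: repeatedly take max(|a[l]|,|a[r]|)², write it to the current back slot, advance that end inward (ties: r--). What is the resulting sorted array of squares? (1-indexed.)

[1,19] |-20|<=|24| out[19]=576 → r--
[1,18] |-20|>|18| out[18]=400 → l++
[2,18] |-18|<=|18| out[17]=324 → r--
[2,17] |-18|>|12| out[16]=324 → l++
[3,17] |-16|>|12| out[15]=256 → l++
[4,17] |-15|>|12| out[14]=225 → l++
[5,17] |-14|>|12| out[13]=196 → l++
[6,17] |-12|<=|12| out[12]=144 → r--
[6,16] |-12|>|11| out[11]=144 → l++
[7,16] |-11|<=|11| out[10]=121 → r--
[7,15] |-11|>|7| out[9]=121 → l++
[8,15] |-8|>|7| out[8]=64 → l++
[9,15] |-7|<=|7| out[7]=49 → r--
[9,14] |-7|>|1| out[6]=49 → l++
[10,14] |-4|>|1| out[5]=16 → l++
[11,14] |-3|>|1| out[4]=9 → l++
[12,14] |-2|>|1| out[3]=4 → l++
[13,14] |-1|<=|1| out[2]=1 → r--
[13,13] |-1|<=|-1| out[1]=1 → r--

[1, 1, 4, 9, 16, 49, 49, 64, 121, 121, 144, 144, 196, 225, 256, 324, 324, 400, 576]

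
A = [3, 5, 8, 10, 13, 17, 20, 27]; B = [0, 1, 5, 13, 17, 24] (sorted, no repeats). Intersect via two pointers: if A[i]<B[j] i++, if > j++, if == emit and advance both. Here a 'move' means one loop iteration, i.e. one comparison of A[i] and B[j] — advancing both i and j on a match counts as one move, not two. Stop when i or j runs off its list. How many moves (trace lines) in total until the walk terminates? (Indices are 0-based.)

10 moves

i=0 j=0: 3>0, j++
i=0 j=1: 3>1, j++
i=0 j=2: 3<5, i++
i=1 j=2: 5==5 emit, i++,j++
i=2 j=3: 8<13, i++
i=3 j=3: 10<13, i++
i=4 j=3: 13==13 emit, i++,j++
i=5 j=4: 17==17 emit, i++,j++
i=6 j=5: 20<24, i++
i=7 j=5: 27>24, j++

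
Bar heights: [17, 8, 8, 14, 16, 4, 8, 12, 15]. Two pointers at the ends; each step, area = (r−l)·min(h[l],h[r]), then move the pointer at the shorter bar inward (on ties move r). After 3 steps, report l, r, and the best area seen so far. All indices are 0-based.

l=0, r=5, best area=120

[0,8] min(17,15)*8=120 best=120 * → r--
[0,7] min(17,12)*7=84 best=120 → r--
[0,6] min(17,8)*6=48 best=120 → r--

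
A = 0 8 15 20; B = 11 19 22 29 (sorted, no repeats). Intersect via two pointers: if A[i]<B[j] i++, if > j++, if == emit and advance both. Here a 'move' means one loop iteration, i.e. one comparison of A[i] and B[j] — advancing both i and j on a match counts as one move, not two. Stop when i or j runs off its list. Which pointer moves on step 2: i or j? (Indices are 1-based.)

i

i=1 j=1: 0<11, i++
i=2 j=1: 8<11, i++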